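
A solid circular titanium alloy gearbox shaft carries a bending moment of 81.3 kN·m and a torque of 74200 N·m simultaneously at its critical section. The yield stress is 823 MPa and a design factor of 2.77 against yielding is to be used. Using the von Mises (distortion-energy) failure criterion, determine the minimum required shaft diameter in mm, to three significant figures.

σ_allow = σ_y/n = 823/2.77 = 297.1 MPa.
For a solid shaft σ_b = 32M/(πd³) and τ = 16T/(πd³), so the von Mises stress is σ' = (16/πd³)·√(4M²+3T²).
√(4M²+3T²) = √(4×(8.130×10^7)² + 3×(7.420×10^7)²) = 2.073×10^8 N·mm.
d³ = 16×2.073×10^8/(π×297.1) = 3.553×10^6 mm³.
d = 152.6 mm.

d = 153 mm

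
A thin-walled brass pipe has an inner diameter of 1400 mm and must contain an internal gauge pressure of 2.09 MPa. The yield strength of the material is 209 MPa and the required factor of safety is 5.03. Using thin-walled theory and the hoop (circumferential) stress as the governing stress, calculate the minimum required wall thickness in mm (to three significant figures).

t = 35.2 mm

σ_allow = 209/5.03 = 41.55 MPa.
Hoop stress σ_h = pD/(2t), so t = pD/(2σ_allow) = 2.09×1400/(2×41.55) = 35.21 mm.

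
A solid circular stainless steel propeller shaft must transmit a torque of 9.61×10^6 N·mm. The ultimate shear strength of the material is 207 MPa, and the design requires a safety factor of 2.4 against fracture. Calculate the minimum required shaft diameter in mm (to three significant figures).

d = 82.8 mm

Allowable shear stress τ_allow = 207/2.4 = 86.25 MPa.
For a solid shaft τ = 16T/(πd³), so d³ = 16T/(π τ_allow) = 16×9610000/(π×86.25) = 567500 mm³.
d = (567500)^(1/3) = 82.79 mm.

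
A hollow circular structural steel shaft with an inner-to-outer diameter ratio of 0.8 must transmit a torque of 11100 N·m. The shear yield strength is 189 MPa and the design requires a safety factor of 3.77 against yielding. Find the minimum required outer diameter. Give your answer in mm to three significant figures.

τ_allow = 189/3.77 = 50.13 MPa.
For a hollow shaft τ = 16T/[πd_o³(1−k⁴)] with k = 0.8, so 1−k⁴ = 0.5904.
d_o³ = 16T/[π τ_allow (1−k⁴)] = 16×1.1100×10^7/(π×50.13×0.5904) = 1.910×10^6 mm³.
d_o = 124.1 mm.

d_o = 124 mm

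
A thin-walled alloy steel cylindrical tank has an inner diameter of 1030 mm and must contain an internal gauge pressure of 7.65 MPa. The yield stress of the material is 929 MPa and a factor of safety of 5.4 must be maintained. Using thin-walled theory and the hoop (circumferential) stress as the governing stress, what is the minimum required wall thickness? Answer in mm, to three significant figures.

t = 22.9 mm

σ_allow = 929/5.4 = 172.0 MPa.
Hoop stress σ_h = pD/(2t), so t = pD/(2σ_allow) = 7.65×1030/(2×172.0) = 22.90 mm.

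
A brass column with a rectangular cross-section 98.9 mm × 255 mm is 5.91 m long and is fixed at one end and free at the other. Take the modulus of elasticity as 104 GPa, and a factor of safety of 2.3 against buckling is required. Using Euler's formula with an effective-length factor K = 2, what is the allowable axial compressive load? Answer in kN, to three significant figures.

Buckling occurs about the weak axis: I_min = h·b³/12 = 255×98.9³/12 = 2.056×10^7 mm⁴ (b = 98.9 mm is the smaller dimension).
Effective length L_e = KL = 2×5.91 m = 11820 mm.
Euler critical load P_cr = π²EI/L_e² = π²×104000×2.056×10^7/11820² = 151000 N.
P_allow = P_cr/n = 151000/2.3 = 65660 N.

P_allow = 65.7 kN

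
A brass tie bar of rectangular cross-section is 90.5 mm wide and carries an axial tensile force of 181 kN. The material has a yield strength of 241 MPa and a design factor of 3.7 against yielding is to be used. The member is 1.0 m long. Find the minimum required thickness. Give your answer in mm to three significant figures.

t = 30.7 mm

σ_allow = 241/3.7 = 65.14 MPa.
Required area A = F/σ_allow = 181000/65.14 = 2779 mm².
t = A/w = 2779/90.5 = 30.71 mm.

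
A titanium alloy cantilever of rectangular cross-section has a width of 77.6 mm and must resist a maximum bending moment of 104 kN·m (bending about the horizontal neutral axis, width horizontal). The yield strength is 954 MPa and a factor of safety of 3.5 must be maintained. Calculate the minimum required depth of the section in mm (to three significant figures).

h = 172 mm

σ_allow = 954/3.5 = 272.6 MPa.
For a rectangular section σ = 6M/(bh²), so h² = 6M/(b σ_allow) = 6×1.0400×10^8/(77.6×272.6) = 29500 mm².
h = 171.8 mm.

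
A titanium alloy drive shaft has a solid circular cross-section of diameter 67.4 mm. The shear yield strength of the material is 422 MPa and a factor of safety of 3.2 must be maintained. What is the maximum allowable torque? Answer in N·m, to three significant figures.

T_allow = 7930 N·m

τ_allow = 422/3.2 = 131.9 MPa.
For a solid shaft T_allow = τ_allow·πd³/16; πd³/16 = π×67.4³/16 = 60120 mm³.
T_allow = 131.9×60120 = 7.928×10^6 N·mm = 7928 N·m.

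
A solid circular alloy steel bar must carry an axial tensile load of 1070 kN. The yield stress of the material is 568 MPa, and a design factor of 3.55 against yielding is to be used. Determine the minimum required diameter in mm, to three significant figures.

d = 92.3 mm

Allowable stress σ_allow = 568/3.55 = 160.0 MPa.
Required area A = F/σ_allow = 1070000/160.0 = 6688 mm².
A = πd²/4 → d = √(4A/π) = 92.28 mm.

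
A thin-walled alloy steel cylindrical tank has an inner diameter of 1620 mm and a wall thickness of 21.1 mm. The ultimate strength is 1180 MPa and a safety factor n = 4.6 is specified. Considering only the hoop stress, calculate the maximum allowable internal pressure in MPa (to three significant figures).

p_allow = 6.68 MPa

σ_allow = 1180/4.6 = 256.5 MPa.
σ_h = pD/(2t) → p_allow = 2σ_allow t/D = 2×256.5×21.1/1620 = 6.682 MPa.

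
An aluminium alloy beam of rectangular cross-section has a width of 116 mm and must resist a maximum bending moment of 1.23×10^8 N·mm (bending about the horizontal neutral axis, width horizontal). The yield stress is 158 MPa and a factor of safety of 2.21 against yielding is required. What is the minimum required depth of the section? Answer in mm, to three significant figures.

h = 298 mm

σ_allow = 158/2.21 = 71.49 MPa.
For a rectangular section σ = 6M/(bh²), so h² = 6M/(b σ_allow) = 6×1.2300×10^8/(116×71.49) = 88990 mm².
h = 298.3 mm.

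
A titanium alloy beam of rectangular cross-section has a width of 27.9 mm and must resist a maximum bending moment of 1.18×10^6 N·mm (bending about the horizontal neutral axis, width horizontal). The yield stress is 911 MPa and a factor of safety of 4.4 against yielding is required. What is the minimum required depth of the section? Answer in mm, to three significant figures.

h = 35.0 mm

σ_allow = 911/4.4 = 207.0 MPa.
For a rectangular section σ = 6M/(bh²), so h² = 6M/(b σ_allow) = 6×1180000/(27.9×207.0) = 1226 mm².
h = 35.01 mm.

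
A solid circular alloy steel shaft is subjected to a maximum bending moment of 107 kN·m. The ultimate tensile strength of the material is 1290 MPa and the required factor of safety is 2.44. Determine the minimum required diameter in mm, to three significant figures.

σ_allow = 1290/2.44 = 528.7 MPa.
For a solid circular section σ = 32M/(πd³), so d³ = 32M/(π σ_allow) = 32×1.0700×10^8/(π×528.7) = 2.062×10^6 mm³.
d = 127.3 mm.

d = 127 mm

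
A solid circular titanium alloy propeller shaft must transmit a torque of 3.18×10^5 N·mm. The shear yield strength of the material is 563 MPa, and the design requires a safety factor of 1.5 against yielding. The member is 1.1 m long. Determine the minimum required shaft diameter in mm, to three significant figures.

d = 16.3 mm

Allowable shear stress τ_allow = 563/1.5 = 375.3 MPa.
For a solid shaft τ = 16T/(πd³), so d³ = 16T/(π τ_allow) = 16×318000/(π×375.3) = 4315 mm³.
d = (4315)^(1/3) = 16.28 mm.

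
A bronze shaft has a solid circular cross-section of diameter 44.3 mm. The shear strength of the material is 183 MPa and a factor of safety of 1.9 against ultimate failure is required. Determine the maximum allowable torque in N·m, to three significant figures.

τ_allow = 183/1.9 = 96.32 MPa.
For a solid shaft T_allow = τ_allow·πd³/16; πd³/16 = π×44.3³/16 = 17070 mm³.
T_allow = 96.32×17070 = 1.644×10^6 N·mm = 1644 N·m.

T_allow = 1640 N·m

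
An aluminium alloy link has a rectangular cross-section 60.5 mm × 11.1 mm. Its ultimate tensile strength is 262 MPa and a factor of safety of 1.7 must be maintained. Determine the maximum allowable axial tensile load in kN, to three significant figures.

σ_allow = 262/1.7 = 154.1 MPa.
A = 60.5×11.1 = 671.5 mm².
F_allow = σ_allow × A = 154.1×671.5 = 103500 N.

F_allow = 103 kN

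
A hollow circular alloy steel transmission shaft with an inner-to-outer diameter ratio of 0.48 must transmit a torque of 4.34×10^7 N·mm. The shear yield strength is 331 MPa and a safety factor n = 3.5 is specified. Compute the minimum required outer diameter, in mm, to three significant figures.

τ_allow = 331/3.5 = 94.57 MPa.
For a hollow shaft τ = 16T/[πd_o³(1−k⁴)] with k = 0.48, so 1−k⁴ = 0.9469.
d_o³ = 16T/[π τ_allow (1−k⁴)] = 16×4.3400×10^7/(π×94.57×0.9469) = 2.468×10^6 mm³.
d_o = 135.1 mm.

d_o = 135 mm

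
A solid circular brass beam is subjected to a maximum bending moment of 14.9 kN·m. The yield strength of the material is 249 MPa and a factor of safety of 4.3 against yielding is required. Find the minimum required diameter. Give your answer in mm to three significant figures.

d = 138 mm

σ_allow = 249/4.3 = 57.91 MPa.
For a solid circular section σ = 32M/(πd³), so d³ = 32M/(π σ_allow) = 32×1.4900×10^7/(π×57.91) = 2.621×10^6 mm³.
d = 137.9 mm.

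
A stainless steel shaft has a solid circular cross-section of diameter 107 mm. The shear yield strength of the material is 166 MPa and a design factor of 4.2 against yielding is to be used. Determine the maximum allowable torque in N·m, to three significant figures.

τ_allow = 166/4.2 = 39.52 MPa.
For a solid shaft T_allow = τ_allow·πd³/16; πd³/16 = π×107³/16 = 240500 mm³.
T_allow = 39.52×240500 = 9.507×10^6 N·mm = 9507 N·m.

T_allow = 9510 N·m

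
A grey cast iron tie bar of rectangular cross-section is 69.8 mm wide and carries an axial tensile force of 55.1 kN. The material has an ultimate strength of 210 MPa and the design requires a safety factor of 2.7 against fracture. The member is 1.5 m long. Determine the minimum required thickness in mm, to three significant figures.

σ_allow = 210/2.7 = 77.78 MPa.
Required area A = F/σ_allow = 55100/77.78 = 708.4 mm².
t = A/w = 708.4/69.8 = 10.15 mm.

t = 10.1 mm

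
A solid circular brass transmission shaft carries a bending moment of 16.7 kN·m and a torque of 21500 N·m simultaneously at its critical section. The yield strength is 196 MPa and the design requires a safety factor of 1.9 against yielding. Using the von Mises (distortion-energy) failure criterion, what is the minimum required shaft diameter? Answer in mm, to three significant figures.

σ_allow = σ_y/n = 196/1.9 = 103.2 MPa.
For a solid shaft σ_b = 32M/(πd³) and τ = 16T/(πd³), so the von Mises stress is σ' = (16/πd³)·√(4M²+3T²).
√(4M²+3T²) = √(4×(1.670×10^7)² + 3×(2.150×10^7)²) = 5.002×10^7 N·mm.
d³ = 16×5.002×10^7/(π×103.2) = 2.470×10^6 mm³.
d = 135.2 mm.

d = 135 mm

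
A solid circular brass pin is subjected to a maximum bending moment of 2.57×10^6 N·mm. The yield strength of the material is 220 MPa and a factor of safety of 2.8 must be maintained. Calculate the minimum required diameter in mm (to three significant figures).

σ_allow = 220/2.8 = 78.57 MPa.
For a solid circular section σ = 32M/(πd³), so d³ = 32M/(π σ_allow) = 32×2570000/(π×78.57) = 333200 mm³.
d = 69.32 mm.

d = 69.3 mm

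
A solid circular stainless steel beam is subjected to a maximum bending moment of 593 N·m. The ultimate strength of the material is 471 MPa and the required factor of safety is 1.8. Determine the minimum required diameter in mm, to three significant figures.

σ_allow = 471/1.8 = 261.7 MPa.
For a solid circular section σ = 32M/(πd³), so d³ = 32M/(π σ_allow) = 32×593000/(π×261.7) = 23080 mm³.
d = 28.47 mm.

d = 28.5 mm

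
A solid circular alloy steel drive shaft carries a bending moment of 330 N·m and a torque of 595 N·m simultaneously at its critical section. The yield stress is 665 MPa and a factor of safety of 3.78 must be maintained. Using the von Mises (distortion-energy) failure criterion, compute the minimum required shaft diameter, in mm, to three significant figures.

d = 32.8 mm

σ_allow = σ_y/n = 665/3.78 = 175.9 MPa.
For a solid shaft σ_b = 32M/(πd³) and τ = 16T/(πd³), so the von Mises stress is σ' = (16/πd³)·√(4M²+3T²).
√(4M²+3T²) = √(4×(330000)² + 3×(595000)²) = 1.224×10^6 N·mm.
d³ = 16×1.224×10^6/(π×175.9) = 35430 mm³.
d = 32.84 mm.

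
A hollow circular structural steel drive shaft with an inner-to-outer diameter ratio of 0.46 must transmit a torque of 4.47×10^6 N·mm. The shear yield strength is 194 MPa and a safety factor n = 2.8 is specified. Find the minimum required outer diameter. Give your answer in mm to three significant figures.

τ_allow = 194/2.8 = 69.29 MPa.
For a hollow shaft τ = 16T/[πd_o³(1−k⁴)] with k = 0.46, so 1−k⁴ = 0.9552.
d_o³ = 16T/[π τ_allow (1−k⁴)] = 16×4470000/(π×69.29×0.9552) = 344000 mm³.
d_o = 70.07 mm.

d_o = 70.1 mm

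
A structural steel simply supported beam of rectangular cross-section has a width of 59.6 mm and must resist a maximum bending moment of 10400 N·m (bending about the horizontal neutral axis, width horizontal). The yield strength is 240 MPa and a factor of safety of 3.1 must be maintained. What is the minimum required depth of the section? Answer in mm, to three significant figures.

σ_allow = 240/3.1 = 77.42 MPa.
For a rectangular section σ = 6M/(bh²), so h² = 6M/(b σ_allow) = 6×1.0400×10^7/(59.6×77.42) = 13520 mm².
h = 116.3 mm.

h = 116 mm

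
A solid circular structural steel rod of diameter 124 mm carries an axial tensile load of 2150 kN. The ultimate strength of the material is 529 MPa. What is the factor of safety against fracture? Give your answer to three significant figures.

A = πd²/4 = 12080 mm².
σ = F/A = 2150000/12080 = 178.0 MPa.
n = 529/178.0 = 2.971.

n = 2.97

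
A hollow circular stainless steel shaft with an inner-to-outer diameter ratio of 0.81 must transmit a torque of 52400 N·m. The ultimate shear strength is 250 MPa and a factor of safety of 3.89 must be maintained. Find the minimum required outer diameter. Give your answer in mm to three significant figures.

d_o = 194 mm

τ_allow = 250/3.89 = 64.27 MPa.
For a hollow shaft τ = 16T/[πd_o³(1−k⁴)] with k = 0.81, so 1−k⁴ = 0.5695.
d_o³ = 16T/[π τ_allow (1−k⁴)] = 16×5.2400×10^7/(π×64.27×0.5695) = 7.291×10^6 mm³.
d_o = 193.9 mm.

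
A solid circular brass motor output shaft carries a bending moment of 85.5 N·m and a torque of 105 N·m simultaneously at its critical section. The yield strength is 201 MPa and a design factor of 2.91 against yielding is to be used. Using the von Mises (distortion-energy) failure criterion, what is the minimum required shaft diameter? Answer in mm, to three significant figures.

d = 26.4 mm

σ_allow = σ_y/n = 201/2.91 = 69.07 MPa.
For a solid shaft σ_b = 32M/(πd³) and τ = 16T/(πd³), so the von Mises stress is σ' = (16/πd³)·√(4M²+3T²).
√(4M²+3T²) = √(4×(85500)² + 3×(105000)²) = 249600 N·mm.
d³ = 16×249600/(π×69.07) = 18410 mm³.
d = 26.40 mm.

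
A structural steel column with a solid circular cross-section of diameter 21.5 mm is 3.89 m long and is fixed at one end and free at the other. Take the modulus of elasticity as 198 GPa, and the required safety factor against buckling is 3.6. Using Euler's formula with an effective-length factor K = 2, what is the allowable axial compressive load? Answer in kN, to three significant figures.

I = πd⁴/64 = π×21.5⁴/64 = 10490 mm⁴.
Effective length L_e = KL = 2×3.89 m = 7780 mm.
Euler critical load P_cr = π²EI/L_e² = π²×198000×10490/7780² = 338.6 N.
P_allow = P_cr/n = 338.6/3.6 = 94.06 N.

P_allow = 0.0941 kN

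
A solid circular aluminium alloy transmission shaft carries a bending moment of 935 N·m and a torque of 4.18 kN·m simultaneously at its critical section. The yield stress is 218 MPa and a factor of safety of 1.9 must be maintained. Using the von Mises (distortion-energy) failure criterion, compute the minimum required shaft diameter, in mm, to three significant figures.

d = 69.2 mm

σ_allow = σ_y/n = 218/1.9 = 114.7 MPa.
For a solid shaft σ_b = 32M/(πd³) and τ = 16T/(πd³), so the von Mises stress is σ' = (16/πd³)·√(4M²+3T²).
√(4M²+3T²) = √(4×(935000)² + 3×(4.180×10^6)²) = 7.478×10^6 N·mm.
d³ = 16×7.478×10^6/(π×114.7) = 331900 mm³.
d = 69.24 mm.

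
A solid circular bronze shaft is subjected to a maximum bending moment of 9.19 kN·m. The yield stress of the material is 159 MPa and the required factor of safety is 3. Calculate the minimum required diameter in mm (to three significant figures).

d = 121 mm

σ_allow = 159/3 = 53.00 MPa.
For a solid circular section σ = 32M/(πd³), so d³ = 32M/(π σ_allow) = 32×9190000/(π×53.00) = 1.766×10^6 mm³.
d = 120.9 mm.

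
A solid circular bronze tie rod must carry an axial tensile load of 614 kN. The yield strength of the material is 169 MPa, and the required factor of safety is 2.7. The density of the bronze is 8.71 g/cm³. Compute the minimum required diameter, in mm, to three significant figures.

d = 112 mm

Allowable stress σ_allow = 169/2.7 = 62.59 MPa.
Required area A = F/σ_allow = 614000/62.59 = 9809 mm².
A = πd²/4 → d = √(4A/π) = 111.8 mm.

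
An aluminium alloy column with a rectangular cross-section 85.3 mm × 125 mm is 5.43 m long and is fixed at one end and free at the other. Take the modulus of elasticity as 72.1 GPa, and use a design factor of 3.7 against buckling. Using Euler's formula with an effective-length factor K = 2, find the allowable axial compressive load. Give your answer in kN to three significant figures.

P_allow = 10.5 kN

Buckling occurs about the weak axis: I_min = h·b³/12 = 125×85.3³/12 = 6.465×10^6 mm⁴ (b = 85.3 mm is the smaller dimension).
Effective length L_e = KL = 2×5.43 m = 10860 mm.
Euler critical load P_cr = π²EI/L_e² = π²×72100×6.465×10^6/10860² = 39010 N.
P_allow = P_cr/n = 39010/3.7 = 10540 N.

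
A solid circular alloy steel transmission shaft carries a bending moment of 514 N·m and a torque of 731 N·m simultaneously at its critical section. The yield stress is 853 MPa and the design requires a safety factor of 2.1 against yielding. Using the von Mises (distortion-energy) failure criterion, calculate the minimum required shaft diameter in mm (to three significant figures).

σ_allow = σ_y/n = 853/2.1 = 406.2 MPa.
For a solid shaft σ_b = 32M/(πd³) and τ = 16T/(πd³), so the von Mises stress is σ' = (16/πd³)·√(4M²+3T²).
√(4M²+3T²) = √(4×(514000)² + 3×(731000)²) = 1.631×10^6 N·mm.
d³ = 16×1.631×10^6/(π×406.2) = 20450 mm³.
d = 27.35 mm.

d = 27.3 mm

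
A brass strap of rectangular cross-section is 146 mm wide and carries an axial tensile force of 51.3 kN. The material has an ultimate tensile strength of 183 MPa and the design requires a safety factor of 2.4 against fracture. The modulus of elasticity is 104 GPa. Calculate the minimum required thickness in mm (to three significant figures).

σ_allow = 183/2.4 = 76.25 MPa.
Required area A = F/σ_allow = 51300/76.25 = 672.8 mm².
t = A/w = 672.8/146 = 4.608 mm.

t = 4.61 mm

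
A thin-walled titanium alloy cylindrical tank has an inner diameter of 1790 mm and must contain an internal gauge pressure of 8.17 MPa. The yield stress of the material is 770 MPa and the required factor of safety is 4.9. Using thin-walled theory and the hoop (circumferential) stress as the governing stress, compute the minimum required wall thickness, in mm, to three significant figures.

t = 46.5 mm

σ_allow = 770/4.9 = 157.1 MPa.
Hoop stress σ_h = pD/(2t), so t = pD/(2σ_allow) = 8.17×1790/(2×157.1) = 46.53 mm.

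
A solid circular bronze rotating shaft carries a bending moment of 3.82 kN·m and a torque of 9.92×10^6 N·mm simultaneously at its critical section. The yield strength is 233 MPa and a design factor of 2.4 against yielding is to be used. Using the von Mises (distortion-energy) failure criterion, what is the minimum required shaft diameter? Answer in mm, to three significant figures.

d = 99.5 mm

σ_allow = σ_y/n = 233/2.4 = 97.08 MPa.
For a solid shaft σ_b = 32M/(πd³) and τ = 16T/(πd³), so the von Mises stress is σ' = (16/πd³)·√(4M²+3T²).
√(4M²+3T²) = √(4×(3.820×10^6)² + 3×(9.920×10^6)²) = 1.880×10^7 N·mm.
d³ = 16×1.880×10^7/(π×97.08) = 986400 mm³.
d = 99.55 mm.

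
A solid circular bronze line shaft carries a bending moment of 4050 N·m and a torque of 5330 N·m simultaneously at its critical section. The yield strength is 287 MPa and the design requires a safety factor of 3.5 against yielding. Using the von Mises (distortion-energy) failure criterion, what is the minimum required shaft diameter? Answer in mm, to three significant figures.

σ_allow = σ_y/n = 287/3.5 = 82.00 MPa.
For a solid shaft σ_b = 32M/(πd³) and τ = 16T/(πd³), so the von Mises stress is σ' = (16/πd³)·√(4M²+3T²).
√(4M²+3T²) = √(4×(4.050×10^6)² + 3×(5.330×10^6)²) = 1.228×10^7 N·mm.
d³ = 16×1.228×10^7/(π×82.00) = 762800 mm³.
d = 91.37 mm.

d = 91.4 mm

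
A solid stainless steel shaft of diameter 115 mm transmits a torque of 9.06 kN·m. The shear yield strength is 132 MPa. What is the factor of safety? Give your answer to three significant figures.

n = 4.35

τ = 16T/(πd³) = 16×9060000/(π×115³) = 30.34 MPa.
n = τ_limit/τ = 132/30.34 = 4.351.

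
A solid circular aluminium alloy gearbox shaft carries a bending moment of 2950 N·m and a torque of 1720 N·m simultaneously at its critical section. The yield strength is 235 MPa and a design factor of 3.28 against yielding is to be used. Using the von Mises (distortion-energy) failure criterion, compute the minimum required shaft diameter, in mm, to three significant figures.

σ_allow = σ_y/n = 235/3.28 = 71.65 MPa.
For a solid shaft σ_b = 32M/(πd³) and τ = 16T/(πd³), so the von Mises stress is σ' = (16/πd³)·√(4M²+3T²).
√(4M²+3T²) = √(4×(2.950×10^6)² + 3×(1.720×10^6)²) = 6.609×10^6 N·mm.
d³ = 16×6.609×10^6/(π×71.65) = 469800 mm³.
d = 77.74 mm.

d = 77.7 mm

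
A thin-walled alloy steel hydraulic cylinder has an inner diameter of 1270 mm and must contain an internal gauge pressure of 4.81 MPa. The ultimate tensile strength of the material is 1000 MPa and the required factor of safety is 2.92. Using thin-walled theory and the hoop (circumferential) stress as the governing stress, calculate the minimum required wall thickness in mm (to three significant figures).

t = 8.92 mm

σ_allow = 1000/2.92 = 342.5 MPa.
Hoop stress σ_h = pD/(2t), so t = pD/(2σ_allow) = 4.81×1270/(2×342.5) = 8.919 mm.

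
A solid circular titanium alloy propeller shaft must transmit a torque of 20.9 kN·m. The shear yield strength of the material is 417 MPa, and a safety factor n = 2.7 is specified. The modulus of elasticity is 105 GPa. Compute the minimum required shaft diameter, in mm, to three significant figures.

d = 88.3 mm

Allowable shear stress τ_allow = 417/2.7 = 154.4 MPa.
For a solid shaft τ = 16T/(πd³), so d³ = 16T/(π τ_allow) = 16×2.0900×10^7/(π×154.4) = 689200 mm³.
d = (689200)^(1/3) = 88.33 mm.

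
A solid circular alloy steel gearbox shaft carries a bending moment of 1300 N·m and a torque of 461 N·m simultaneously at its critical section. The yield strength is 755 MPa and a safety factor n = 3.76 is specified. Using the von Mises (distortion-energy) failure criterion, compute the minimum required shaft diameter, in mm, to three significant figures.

σ_allow = σ_y/n = 755/3.76 = 200.8 MPa.
For a solid shaft σ_b = 32M/(πd³) and τ = 16T/(πd³), so the von Mises stress is σ' = (16/πd³)·√(4M²+3T²).
√(4M²+3T²) = √(4×(1.300×10^6)² + 3×(461000)²) = 2.720×10^6 N·mm.
d³ = 16×2.720×10^6/(π×200.8) = 68990 mm³.
d = 41.01 mm.

d = 41.0 mm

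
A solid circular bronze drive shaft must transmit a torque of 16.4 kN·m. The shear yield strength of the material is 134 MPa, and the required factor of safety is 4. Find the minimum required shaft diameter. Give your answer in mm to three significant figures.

Allowable shear stress τ_allow = 134/4 = 33.50 MPa.
For a solid shaft τ = 16T/(πd³), so d³ = 16T/(π τ_allow) = 16×1.6400×10^7/(π×33.50) = 2.493×10^6 mm³.
d = (2.493×10^6)^(1/3) = 135.6 mm.

d = 136 mm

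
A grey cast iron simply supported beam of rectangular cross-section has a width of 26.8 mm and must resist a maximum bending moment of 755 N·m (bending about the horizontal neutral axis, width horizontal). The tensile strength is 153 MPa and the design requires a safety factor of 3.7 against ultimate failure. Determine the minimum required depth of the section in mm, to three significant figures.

h = 63.9 mm

σ_allow = 153/3.7 = 41.35 MPa.
For a rectangular section σ = 6M/(bh²), so h² = 6M/(b σ_allow) = 6×755000/(26.8×41.35) = 4088 mm².
h = 63.93 mm.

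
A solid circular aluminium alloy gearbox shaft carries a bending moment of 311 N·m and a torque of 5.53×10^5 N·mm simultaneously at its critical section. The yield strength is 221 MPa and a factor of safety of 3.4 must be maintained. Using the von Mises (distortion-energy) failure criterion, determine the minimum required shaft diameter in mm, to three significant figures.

d = 44.7 mm

σ_allow = σ_y/n = 221/3.4 = 65.00 MPa.
For a solid shaft σ_b = 32M/(πd³) and τ = 16T/(πd³), so the von Mises stress is σ' = (16/πd³)·√(4M²+3T²).
√(4M²+3T²) = √(4×(311000)² + 3×(553000)²) = 1.142×10^6 N·mm.
d³ = 16×1.142×10^6/(π×65.00) = 89480 mm³.
d = 44.73 mm.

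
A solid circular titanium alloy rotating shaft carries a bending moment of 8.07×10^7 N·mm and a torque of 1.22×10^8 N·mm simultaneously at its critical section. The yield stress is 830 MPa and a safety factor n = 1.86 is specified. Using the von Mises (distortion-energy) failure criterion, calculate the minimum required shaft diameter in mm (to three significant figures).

d = 145 mm

σ_allow = σ_y/n = 830/1.86 = 446.2 MPa.
For a solid shaft σ_b = 32M/(πd³) and τ = 16T/(πd³), so the von Mises stress is σ' = (16/πd³)·√(4M²+3T²).
√(4M²+3T²) = √(4×(8.070×10^7)² + 3×(1.220×10^8)²) = 2.659×10^8 N·mm.
d³ = 16×2.659×10^8/(π×446.2) = 3.035×10^6 mm³.
d = 144.8 mm.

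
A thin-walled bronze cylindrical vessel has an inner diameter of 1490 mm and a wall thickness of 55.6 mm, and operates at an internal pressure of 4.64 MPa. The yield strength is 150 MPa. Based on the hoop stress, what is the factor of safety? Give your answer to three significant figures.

σ_h = pD/(2t) = 4.64×1490/(2×55.6) = 62.17 MPa.
n = 150/62.17 = 2.413.

n = 2.41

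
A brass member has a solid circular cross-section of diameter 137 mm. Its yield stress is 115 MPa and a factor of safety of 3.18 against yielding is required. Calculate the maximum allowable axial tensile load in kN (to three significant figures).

F_allow = 533 kN

σ_allow = 115/3.18 = 36.16 MPa.
A = πd²/4 = π×137²/4 = 14740 mm².
F_allow = σ_allow × A = 36.16×14740 = 533100 N.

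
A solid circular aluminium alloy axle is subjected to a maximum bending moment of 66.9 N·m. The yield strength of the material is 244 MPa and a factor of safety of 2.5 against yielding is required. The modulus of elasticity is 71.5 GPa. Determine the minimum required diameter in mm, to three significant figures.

σ_allow = 244/2.5 = 97.60 MPa.
For a solid circular section σ = 32M/(πd³), so d³ = 32M/(π σ_allow) = 32×66900/(π×97.60) = 6982 mm³.
d = 19.11 mm.

d = 19.1 mm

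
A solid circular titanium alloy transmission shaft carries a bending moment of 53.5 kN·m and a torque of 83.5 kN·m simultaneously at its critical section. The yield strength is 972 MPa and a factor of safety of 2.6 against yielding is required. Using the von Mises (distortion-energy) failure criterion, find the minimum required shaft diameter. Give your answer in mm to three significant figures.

σ_allow = σ_y/n = 972/2.6 = 373.8 MPa.
For a solid shaft σ_b = 32M/(πd³) and τ = 16T/(πd³), so the von Mises stress is σ' = (16/πd³)·√(4M²+3T²).
√(4M²+3T²) = √(4×(5.350×10^7)² + 3×(8.350×10^7)²) = 1.799×10^8 N·mm.
d³ = 16×1.799×10^8/(π×373.8) = 2.451×10^6 mm³.
d = 134.8 mm.

d = 135 mm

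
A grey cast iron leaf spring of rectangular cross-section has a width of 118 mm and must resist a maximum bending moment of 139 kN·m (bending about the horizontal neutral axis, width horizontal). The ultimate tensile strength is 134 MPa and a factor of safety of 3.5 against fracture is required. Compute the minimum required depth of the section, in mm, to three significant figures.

σ_allow = 134/3.5 = 38.29 MPa.
For a rectangular section σ = 6M/(bh²), so h² = 6M/(b σ_allow) = 6×1.3900×10^8/(118×38.29) = 184600 mm².
h = 429.7 mm.

h = 430 mm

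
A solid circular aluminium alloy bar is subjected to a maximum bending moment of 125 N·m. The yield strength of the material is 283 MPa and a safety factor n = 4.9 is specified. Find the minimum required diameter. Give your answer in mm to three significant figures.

σ_allow = 283/4.9 = 57.76 MPa.
For a solid circular section σ = 32M/(πd³), so d³ = 32M/(π σ_allow) = 32×125000/(π×57.76) = 22050 mm³.
d = 28.04 mm.

d = 28.0 mm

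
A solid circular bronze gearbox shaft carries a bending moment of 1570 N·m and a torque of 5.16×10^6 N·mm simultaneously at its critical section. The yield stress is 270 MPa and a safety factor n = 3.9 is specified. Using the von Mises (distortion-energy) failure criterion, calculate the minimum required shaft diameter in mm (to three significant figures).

d = 88.7 mm

σ_allow = σ_y/n = 270/3.9 = 69.23 MPa.
For a solid shaft σ_b = 32M/(πd³) and τ = 16T/(πd³), so the von Mises stress is σ' = (16/πd³)·√(4M²+3T²).
√(4M²+3T²) = √(4×(1.570×10^6)² + 3×(5.160×10^6)²) = 9.473×10^6 N·mm.
d³ = 16×9.473×10^6/(π×69.23) = 696900 mm³.
d = 88.66 mm.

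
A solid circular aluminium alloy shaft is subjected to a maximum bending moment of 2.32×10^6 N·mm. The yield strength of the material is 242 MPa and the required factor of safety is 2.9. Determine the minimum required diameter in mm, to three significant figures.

σ_allow = 242/2.9 = 83.45 MPa.
For a solid circular section σ = 32M/(πd³), so d³ = 32M/(π σ_allow) = 32×2320000/(π×83.45) = 283200 mm³.
d = 65.67 mm.

d = 65.7 mm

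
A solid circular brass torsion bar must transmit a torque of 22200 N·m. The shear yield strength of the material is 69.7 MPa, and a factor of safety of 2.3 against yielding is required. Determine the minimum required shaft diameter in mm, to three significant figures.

Allowable shear stress τ_allow = 69.7/2.3 = 30.30 MPa.
For a solid shaft τ = 16T/(πd³), so d³ = 16T/(π τ_allow) = 16×2.2200×10^7/(π×30.30) = 3.731×10^6 mm³.
d = (3.731×10^6)^(1/3) = 155.1 mm.

d = 155 mm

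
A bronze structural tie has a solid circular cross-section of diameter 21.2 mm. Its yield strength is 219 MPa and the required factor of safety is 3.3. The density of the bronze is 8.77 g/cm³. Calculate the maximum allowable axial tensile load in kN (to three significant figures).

σ_allow = 219/3.3 = 66.36 MPa.
A = πd²/4 = π×21.2²/4 = 353.0 mm².
F_allow = σ_allow × A = 66.36×353.0 = 23430 N.

F_allow = 23.4 kN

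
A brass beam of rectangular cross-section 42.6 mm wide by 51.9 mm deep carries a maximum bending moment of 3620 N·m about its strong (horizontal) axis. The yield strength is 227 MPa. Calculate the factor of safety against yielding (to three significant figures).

n = 1.20

Section modulus S = bh²/6 = 42.6×51.9²/6 = 19120 mm³.
σ = M/S = 3620000/19120 = 189.3 MPa.
n = 227/189.3 = 1.199.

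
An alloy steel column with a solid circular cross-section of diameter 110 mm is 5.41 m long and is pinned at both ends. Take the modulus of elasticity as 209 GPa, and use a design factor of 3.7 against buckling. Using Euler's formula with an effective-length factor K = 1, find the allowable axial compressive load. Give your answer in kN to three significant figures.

I = πd⁴/64 = π×110⁴/64 = 7.187×10^6 mm⁴.
Effective length L_e = KL = 1×5.41 m = 5410 mm.
Euler critical load P_cr = π²EI/L_e² = π²×209000×7.187×10^6/5410² = 506500 N.
P_allow = P_cr/n = 506500/3.7 = 136900 N.

P_allow = 137 kN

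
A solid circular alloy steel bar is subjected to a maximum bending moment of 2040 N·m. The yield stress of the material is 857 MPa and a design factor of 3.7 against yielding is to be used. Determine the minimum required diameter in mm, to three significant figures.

σ_allow = 857/3.7 = 231.6 MPa.
For a solid circular section σ = 32M/(πd³), so d³ = 32M/(π σ_allow) = 32×2040000/(π×231.6) = 89710 mm³.
d = 44.77 mm.

d = 44.8 mm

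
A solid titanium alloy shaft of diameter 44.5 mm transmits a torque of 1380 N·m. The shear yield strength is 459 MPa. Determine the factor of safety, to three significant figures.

n = 5.75

τ = 16T/(πd³) = 16×1380000/(π×44.5³) = 79.76 MPa.
n = τ_limit/τ = 459/79.76 = 5.755.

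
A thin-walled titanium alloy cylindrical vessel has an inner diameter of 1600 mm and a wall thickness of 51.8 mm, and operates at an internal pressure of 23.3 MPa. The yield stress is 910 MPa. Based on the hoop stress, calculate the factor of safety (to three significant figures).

σ_h = pD/(2t) = 23.3×1600/(2×51.8) = 359.8 MPa.
n = 910/359.8 = 2.529.

n = 2.53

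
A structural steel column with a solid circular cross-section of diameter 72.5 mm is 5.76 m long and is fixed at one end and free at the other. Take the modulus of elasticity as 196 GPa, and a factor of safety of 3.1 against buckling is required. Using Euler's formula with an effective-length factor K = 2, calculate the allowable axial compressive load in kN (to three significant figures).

I = πd⁴/64 = π×72.5⁴/64 = 1.356×10^6 mm⁴.
Effective length L_e = KL = 2×5.76 m = 11520 mm.
Euler critical load P_cr = π²EI/L_e² = π²×196000×1.356×10^6/11520² = 19770 N.
P_allow = P_cr/n = 19770/3.1 = 6377 N.

P_allow = 6.38 kN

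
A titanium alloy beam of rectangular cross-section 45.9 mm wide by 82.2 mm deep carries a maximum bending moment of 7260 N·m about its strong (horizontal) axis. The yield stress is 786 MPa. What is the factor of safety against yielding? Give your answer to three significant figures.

Section modulus S = bh²/6 = 45.9×82.2²/6 = 51690 mm³.
σ = M/S = 7260000/51690 = 140.5 MPa.
n = 786/140.5 = 5.596.

n = 5.60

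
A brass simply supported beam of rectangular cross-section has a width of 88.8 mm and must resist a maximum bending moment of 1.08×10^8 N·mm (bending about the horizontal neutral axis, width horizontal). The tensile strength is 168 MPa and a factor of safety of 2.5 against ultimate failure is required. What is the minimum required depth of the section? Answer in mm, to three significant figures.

σ_allow = 168/2.5 = 67.20 MPa.
For a rectangular section σ = 6M/(bh²), so h² = 6M/(b σ_allow) = 6×1.0800×10^8/(88.8×67.20) = 108600 mm².
h = 329.5 mm.

h = 330 mm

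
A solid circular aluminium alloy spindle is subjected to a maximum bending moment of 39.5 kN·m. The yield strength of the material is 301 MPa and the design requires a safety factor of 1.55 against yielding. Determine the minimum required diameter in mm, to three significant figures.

σ_allow = 301/1.55 = 194.2 MPa.
For a solid circular section σ = 32M/(πd³), so d³ = 32M/(π σ_allow) = 32×3.9500×10^7/(π×194.2) = 2.072×10^6 mm³.
d = 127.5 mm.

d = 127 mm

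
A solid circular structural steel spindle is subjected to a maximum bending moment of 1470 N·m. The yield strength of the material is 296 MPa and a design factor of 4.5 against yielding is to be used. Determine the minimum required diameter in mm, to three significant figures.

σ_allow = 296/4.5 = 65.78 MPa.
For a solid circular section σ = 32M/(πd³), so d³ = 32M/(π σ_allow) = 32×1470000/(π×65.78) = 227600 mm³.
d = 61.06 mm.

d = 61.1 mm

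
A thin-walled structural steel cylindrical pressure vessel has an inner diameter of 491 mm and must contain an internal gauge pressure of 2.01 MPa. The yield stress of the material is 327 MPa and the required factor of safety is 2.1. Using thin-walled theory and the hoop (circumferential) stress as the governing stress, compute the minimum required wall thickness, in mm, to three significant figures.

σ_allow = 327/2.1 = 155.7 MPa.
Hoop stress σ_h = pD/(2t), so t = pD/(2σ_allow) = 2.01×491/(2×155.7) = 3.169 mm.

t = 3.17 mm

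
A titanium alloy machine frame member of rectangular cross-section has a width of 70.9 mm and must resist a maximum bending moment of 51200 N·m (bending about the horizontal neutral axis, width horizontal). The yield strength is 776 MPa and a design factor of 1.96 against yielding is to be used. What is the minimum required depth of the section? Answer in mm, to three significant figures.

h = 105 mm

σ_allow = 776/1.96 = 395.9 MPa.
For a rectangular section σ = 6M/(bh²), so h² = 6M/(b σ_allow) = 6×5.1200×10^7/(70.9×395.9) = 10940 mm².
h = 104.6 mm.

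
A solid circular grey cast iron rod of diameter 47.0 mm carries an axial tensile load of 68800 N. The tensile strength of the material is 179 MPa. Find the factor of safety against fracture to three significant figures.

A = πd²/4 = 1735 mm².
σ = F/A = 68800/1735 = 39.66 MPa.
n = 179/39.66 = 4.514.

n = 4.51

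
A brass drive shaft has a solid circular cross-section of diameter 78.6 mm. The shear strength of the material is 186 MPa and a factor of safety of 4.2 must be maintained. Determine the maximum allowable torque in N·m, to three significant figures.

T_allow = 4220 N·m

τ_allow = 186/4.2 = 44.29 MPa.
For a solid shaft T_allow = τ_allow·πd³/16; πd³/16 = π×78.6³/16 = 95340 mm³.
T_allow = 44.29×95340 = 4.222×10^6 N·mm = 4222 N·m.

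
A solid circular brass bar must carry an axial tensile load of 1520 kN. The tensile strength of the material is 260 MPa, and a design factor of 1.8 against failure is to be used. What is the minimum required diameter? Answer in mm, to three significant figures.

d = 116 mm

Allowable stress σ_allow = 260/1.8 = 144.4 MPa.
Required area A = F/σ_allow = 1520000/144.4 = 10520 mm².
A = πd²/4 → d = √(4A/π) = 115.8 mm.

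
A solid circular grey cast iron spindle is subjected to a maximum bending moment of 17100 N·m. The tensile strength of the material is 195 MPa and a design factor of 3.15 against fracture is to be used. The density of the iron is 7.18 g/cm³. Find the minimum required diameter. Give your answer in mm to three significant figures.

σ_allow = 195/3.15 = 61.90 MPa.
For a solid circular section σ = 32M/(πd³), so d³ = 32M/(π σ_allow) = 32×1.7100×10^7/(π×61.90) = 2.814×10^6 mm³.
d = 141.2 mm.

d = 141 mm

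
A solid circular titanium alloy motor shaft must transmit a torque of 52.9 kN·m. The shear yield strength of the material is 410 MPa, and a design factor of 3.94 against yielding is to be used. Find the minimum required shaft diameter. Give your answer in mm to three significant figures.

d = 137 mm

Allowable shear stress τ_allow = 410/3.94 = 104.1 MPa.
For a solid shaft τ = 16T/(πd³), so d³ = 16T/(π τ_allow) = 16×5.2900×10^7/(π×104.1) = 2.589×10^6 mm³.
d = (2.589×10^6)^(1/3) = 137.3 mm.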